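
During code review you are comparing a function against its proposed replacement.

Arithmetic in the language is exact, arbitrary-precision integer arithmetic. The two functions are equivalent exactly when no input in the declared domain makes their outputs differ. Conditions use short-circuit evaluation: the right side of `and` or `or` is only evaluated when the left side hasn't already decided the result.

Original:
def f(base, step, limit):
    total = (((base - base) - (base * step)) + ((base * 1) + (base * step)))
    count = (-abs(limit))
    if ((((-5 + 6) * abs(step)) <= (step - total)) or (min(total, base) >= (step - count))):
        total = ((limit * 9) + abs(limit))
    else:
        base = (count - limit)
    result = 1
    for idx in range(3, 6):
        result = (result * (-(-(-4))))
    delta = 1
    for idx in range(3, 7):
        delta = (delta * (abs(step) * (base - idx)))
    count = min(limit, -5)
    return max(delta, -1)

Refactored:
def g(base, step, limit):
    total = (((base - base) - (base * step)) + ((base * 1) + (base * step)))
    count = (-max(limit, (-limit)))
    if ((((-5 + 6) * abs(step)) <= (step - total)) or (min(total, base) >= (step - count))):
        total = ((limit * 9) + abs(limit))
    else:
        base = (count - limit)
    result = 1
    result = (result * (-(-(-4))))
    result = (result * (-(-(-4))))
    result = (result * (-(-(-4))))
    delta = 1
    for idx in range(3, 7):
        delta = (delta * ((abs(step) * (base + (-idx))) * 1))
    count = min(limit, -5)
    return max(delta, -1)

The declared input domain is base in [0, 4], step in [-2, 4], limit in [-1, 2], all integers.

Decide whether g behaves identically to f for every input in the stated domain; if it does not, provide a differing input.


Side by side, the visible changes include: loop structure differs, arithmetic usage differs, statement counts differ, constant usage differs, min/max/abs usage differs.
As a probe, take base=4, step=-2, limit=0: f runs total=4, then count=0, then ((((-5 + 6) * abs(step)) <= (step - total)) or (min(total, base) >= (step - count))) is true, then total=0, then result=1, then (idx=3), then result=-4, then (idx=4), then result=16, then (idx=5), then result=-64, then delta=1, then (idx=3), then delta=2, then (idx=4), then delta=0, then (idx=5), then delta=0, then (idx=6), then delta=0, then count=-5, then returns 0; g runs total=4, then count=0, then ((((-5 + 6) * abs(step)) <= (step - total)) or (min(total, base) >= (step - count))) is true, then total=0, then result=1, then result=-4, then result=16, then result=-64, then delta=1, then (idx=3), then delta=2, then (idx=4), then delta=0, then (idx=5), then delta=0, then (idx=6), then delta=0, then count=-5, then returns 0; both end at 0.
An exhaustive pass over the 140 declared inputs shows identical outputs.
verdict: equivalent


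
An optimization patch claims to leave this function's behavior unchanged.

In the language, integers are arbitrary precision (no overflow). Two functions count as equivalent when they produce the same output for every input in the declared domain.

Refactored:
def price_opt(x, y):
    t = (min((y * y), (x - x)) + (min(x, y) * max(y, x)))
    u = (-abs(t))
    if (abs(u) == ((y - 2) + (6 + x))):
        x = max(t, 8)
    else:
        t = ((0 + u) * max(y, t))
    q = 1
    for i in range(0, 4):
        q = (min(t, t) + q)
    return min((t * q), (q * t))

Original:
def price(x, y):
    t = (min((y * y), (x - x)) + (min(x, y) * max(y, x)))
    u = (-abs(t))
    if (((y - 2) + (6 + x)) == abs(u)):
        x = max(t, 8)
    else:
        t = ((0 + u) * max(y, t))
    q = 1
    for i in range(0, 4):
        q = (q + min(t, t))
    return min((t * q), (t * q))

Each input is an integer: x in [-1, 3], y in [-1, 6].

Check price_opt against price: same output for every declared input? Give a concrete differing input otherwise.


The two are interchangeable: same computation, different form, and every declared input agrees.
Tracing x=0, y=1: price: t=0, then u=0, then (((y - 2) + (6 + x)) == abs(u)) is false, then t=0, then q=1, then (i=0), then q=1, then (i=1), then q=1, then (i=2), then q=1, then (i=3), then q=1, then returns 0 | price_opt: t=0, then u=0, then (abs(u) == ((y - 2) + (6 + x))) is false, then t=0, then q=1, then (i=0), then q=1, then (i=1), then q=1, then (i=2), then q=1, then (i=3), then q=1, then returns 0 — matching result 0.
Across all 40 domain points the two functions coincide.
verdict: equivalent


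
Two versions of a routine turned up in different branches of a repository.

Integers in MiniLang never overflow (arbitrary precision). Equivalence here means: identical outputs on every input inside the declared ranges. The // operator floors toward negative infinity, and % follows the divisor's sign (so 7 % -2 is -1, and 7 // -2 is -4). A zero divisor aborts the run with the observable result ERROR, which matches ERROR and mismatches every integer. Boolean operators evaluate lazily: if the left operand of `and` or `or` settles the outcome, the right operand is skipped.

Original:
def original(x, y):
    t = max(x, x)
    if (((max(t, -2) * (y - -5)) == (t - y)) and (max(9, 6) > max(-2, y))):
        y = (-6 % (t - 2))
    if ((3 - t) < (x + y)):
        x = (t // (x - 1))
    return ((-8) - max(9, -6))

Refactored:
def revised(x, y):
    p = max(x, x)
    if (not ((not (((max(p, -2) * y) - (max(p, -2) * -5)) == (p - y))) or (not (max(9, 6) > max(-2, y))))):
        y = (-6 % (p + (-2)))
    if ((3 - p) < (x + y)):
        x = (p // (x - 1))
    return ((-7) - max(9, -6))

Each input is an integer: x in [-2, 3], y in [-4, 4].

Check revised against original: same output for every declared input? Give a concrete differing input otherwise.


There is a counterexample at x=-2, y=-4: -17 on one side, -16 on the other.
original: t = -2; (((max(t, -2) * (y - -5)) == (t - y)) and (max(9, 6) > max(-2, y))) -> false; ((3 - t) < (x + y)) -> false; return -17
revised: p = -2; (not ((not (((max(p, -2) * y) - (max(p, -2) * -5)) == (p - y))) or (not (max(9, 6) > max(-2, y))))) -> false; ((3 - p) < (x + y)) -> false; return -16
verdict: not equivalent; witness: x=-2, y=-4


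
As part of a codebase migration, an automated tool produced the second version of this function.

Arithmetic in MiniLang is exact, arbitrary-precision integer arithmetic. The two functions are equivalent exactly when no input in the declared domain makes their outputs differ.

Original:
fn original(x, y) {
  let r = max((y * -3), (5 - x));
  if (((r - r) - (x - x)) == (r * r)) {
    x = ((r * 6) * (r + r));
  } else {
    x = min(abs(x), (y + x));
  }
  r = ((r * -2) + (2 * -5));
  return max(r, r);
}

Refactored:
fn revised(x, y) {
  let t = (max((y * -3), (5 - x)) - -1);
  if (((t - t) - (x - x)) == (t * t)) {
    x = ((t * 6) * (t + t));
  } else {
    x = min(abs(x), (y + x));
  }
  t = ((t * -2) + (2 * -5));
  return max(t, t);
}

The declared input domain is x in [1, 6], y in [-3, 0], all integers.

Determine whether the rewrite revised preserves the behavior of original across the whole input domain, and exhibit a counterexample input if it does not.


At x=1, y=-3: original gives -28, revised gives -30.
verdict: not equivalent; witness: x=1, y=-3


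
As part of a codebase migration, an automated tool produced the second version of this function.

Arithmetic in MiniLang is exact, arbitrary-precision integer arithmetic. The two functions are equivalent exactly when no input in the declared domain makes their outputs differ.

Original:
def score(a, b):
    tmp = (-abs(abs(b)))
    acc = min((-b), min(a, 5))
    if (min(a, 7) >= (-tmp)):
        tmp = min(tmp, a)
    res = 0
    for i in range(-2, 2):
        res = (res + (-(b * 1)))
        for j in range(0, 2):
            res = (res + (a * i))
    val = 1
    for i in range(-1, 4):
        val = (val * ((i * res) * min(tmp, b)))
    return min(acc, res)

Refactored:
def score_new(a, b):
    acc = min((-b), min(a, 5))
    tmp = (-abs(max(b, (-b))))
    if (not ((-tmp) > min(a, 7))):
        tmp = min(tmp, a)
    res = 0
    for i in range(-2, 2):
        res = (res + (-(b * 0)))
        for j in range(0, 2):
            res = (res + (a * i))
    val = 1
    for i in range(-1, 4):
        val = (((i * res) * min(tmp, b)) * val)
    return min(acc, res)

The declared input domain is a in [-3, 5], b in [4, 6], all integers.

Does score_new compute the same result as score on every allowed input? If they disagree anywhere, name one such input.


Run the pair on a=-3, b=5.
score: tmp := -5 | acc := -5 | (min(a, 7) >= (-tmp)): false | res := 0 | iter i=-2: | res := -5 | iter j=0: | res := 1 | iter j=1: | res := 7 | iter i=-1: | res := 2 | iter j=0: | res := 5 | iter j=1: | res := 8 | iter i=0: | res := 3 | iter j=0: | res := 3 | iter j=1: | res := 3 | iter i=1: | res := -2 | iter j=0: | res := -5 | iter j=1: | res := -8 | val := 1 | iter i=-1: | val := -40 | iter i=0: | val := 0 | iter i=1: | val := 0 | iter i=2: | val := 0 | iter i=3: | val := 0 | result -8
score_new: acc := -5 | tmp := -5 | (not ((-tmp) > min(a, 7))): false | res := 0 | iter i=-2: | res := 0 | iter j=0: | res := 6 | iter j=1: | res := 12 | iter i=-1: | res := 12 | iter j=0: | res := 15 | iter j=1: | res := 18 | iter i=0: | res := 18 | iter j=0: | res := 18 | iter j=1: | res := 18 | iter i=1: | res := 18 | iter j=0: | res := 15 | iter j=1: | res := 12 | val := 1 | iter i=-1: | val := 60 | iter i=0: | val := 0 | iter i=1: | val := 0 | iter i=2: | val := 0 | iter i=3: | val := 0 | result -5
-8 != -5, so the rewrite changes behavior.
verdict: not equivalent; witness: a=-3, b=5


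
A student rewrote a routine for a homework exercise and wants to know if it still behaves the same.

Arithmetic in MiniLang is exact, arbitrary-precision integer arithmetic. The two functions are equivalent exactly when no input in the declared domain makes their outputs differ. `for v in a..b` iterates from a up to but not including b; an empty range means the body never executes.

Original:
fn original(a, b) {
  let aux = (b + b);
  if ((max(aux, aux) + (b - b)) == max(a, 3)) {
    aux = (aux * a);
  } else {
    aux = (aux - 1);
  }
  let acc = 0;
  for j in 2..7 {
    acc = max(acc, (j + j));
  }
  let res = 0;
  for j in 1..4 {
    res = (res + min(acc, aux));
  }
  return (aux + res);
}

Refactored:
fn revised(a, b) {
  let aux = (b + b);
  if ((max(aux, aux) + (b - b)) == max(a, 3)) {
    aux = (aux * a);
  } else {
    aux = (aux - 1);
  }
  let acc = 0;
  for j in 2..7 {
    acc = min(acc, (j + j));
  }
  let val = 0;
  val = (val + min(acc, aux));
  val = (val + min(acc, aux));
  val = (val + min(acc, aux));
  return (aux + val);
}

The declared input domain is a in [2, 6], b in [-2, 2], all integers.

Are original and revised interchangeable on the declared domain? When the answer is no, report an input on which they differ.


Run the pair on a=2, b=1.
original: aux = 2; ((max(aux, aux) + (b - b)) == max(a, 3)) -> false; aux = 1; acc = 0; [j=2]; acc = 4; [j=3]; acc = 6; [j=4]; acc = 8; [j=5]; acc = 10; [j=6]; acc = 12; res = 0; [j=1]; res = 1; [j=2]; res = 2; [j=3]; res = 3; return 4
revised: aux = 2; ((max(aux, aux) + (b - b)) == max(a, 3)) -> false; aux = 1; acc = 0; [j=2]; acc = 0; [j=3]; acc = 0; [j=4]; acc = 0; [j=5]; acc = 0; [j=6]; acc = 0; val = 0; val = 0; val = 0; val = 0; return 1
4 against 1: the behavior changed.
verdict: not equivalent; witness: a=2, b=1


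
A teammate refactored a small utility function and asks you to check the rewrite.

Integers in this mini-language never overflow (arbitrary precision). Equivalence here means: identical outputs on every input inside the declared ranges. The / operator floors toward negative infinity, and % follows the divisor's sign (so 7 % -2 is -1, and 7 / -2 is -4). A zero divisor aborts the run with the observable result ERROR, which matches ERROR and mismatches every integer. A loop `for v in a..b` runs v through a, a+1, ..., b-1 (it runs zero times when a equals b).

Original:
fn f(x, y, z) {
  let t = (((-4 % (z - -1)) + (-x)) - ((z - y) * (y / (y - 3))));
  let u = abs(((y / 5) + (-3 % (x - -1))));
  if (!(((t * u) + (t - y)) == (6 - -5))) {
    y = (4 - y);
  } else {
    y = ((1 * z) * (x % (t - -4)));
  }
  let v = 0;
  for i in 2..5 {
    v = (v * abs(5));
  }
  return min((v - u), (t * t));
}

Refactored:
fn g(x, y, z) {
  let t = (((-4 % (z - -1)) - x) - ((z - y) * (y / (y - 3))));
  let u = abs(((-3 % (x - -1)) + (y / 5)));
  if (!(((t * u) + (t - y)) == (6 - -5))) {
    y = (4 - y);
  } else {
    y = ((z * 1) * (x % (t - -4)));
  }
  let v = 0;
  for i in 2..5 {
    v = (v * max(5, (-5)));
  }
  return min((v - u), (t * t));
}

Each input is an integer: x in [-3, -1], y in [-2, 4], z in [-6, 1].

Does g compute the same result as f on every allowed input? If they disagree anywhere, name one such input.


The two are interchangeable: constant usage differs; arithmetic usage differs; min/max/abs usage differs, and every declared input agrees.
One worked example (x=-1, y=3, z=-1) — f: divide-by-zero, output ERROR; g: divide-by-zero, output ERROR; agreement on ERROR.
Checked all 168 inputs in the declared domain: the outputs agree on every one.
verdict: equivalent


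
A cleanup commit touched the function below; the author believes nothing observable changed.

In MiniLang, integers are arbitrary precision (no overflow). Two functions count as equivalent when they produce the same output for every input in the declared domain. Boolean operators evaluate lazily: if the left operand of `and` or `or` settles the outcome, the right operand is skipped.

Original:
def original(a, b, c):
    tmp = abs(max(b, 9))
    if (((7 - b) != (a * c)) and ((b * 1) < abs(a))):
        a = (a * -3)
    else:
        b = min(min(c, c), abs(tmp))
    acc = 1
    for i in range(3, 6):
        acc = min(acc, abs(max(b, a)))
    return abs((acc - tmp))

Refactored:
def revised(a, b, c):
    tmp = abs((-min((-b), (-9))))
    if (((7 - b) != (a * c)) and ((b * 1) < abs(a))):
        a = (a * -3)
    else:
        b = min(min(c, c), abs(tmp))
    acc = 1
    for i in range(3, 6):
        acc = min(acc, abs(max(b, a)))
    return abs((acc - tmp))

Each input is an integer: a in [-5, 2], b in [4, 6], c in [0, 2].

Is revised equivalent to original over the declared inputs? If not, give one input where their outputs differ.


Comparing the listings, the differences include: min/max/abs usage differs.
As a probe, take a=-1, b=5, c=1: original runs tmp=9, then (((7 - b) != (a * c)) and ((b * 1) < abs(a))) is false, then b=1, then acc=1, then (i=3), then acc=1, then (i=4), then acc=1, then (i=5), then acc=1, then returns 8; revised runs tmp=9, then (((7 - b) != (a * c)) and ((b * 1) < abs(a))) is false, then b=1, then acc=1, then (i=3), then acc=1, then (i=4), then acc=1, then (i=5), then acc=1, then returns 8; both end at 8.
Across all 72 domain points the two functions coincide.
verdict: equivalent


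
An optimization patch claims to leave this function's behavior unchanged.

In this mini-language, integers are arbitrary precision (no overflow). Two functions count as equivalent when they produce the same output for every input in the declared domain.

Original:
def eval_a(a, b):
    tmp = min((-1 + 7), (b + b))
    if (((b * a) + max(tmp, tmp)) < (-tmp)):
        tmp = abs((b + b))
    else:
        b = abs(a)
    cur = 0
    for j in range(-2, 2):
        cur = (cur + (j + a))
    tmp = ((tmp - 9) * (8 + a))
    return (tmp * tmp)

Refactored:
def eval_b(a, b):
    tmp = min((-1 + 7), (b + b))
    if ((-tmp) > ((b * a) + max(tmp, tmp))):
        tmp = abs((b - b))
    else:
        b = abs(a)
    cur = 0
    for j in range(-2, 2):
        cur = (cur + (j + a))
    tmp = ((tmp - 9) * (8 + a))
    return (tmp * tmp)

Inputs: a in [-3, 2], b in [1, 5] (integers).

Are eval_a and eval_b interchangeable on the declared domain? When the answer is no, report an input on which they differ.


Take a=-3, b=5.
eval_a: tmp = 6; (((b * a) + max(tmp, tmp)) < (-tmp)) -> true; tmp = 10; cur = 0; [j=-2]; cur = -5; [j=-1]; cur = -9; [j=0]; cur = -12; [j=1]; cur = -14; tmp = 5; return 25
eval_b: tmp = 6; ((-tmp) > ((b * a) + max(tmp, tmp))) -> true; tmp = 0; cur = 0; [j=-2]; cur = -5; [j=-1]; cur = -9; [j=0]; cur = -12; [j=1]; cur = -14; tmp = -45; return 2025
25 != 2025, so the rewrite changes behavior.
verdict: not equivalent; witness: a=-3, b=5


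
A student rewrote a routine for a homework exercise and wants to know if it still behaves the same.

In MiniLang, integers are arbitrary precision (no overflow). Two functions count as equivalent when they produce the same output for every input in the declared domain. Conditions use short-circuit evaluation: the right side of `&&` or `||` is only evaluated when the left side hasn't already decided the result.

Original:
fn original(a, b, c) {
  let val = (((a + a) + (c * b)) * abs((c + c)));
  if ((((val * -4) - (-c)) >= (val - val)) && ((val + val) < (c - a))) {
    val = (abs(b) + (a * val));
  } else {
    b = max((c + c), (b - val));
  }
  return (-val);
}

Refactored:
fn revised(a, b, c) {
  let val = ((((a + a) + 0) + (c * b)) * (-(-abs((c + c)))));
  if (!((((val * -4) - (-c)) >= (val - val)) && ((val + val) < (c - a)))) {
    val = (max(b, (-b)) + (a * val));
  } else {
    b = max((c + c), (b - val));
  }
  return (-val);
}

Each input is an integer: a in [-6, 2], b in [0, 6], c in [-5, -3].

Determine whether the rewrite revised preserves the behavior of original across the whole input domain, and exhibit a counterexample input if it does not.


These are not equivalent — on a=-6, b=0, c=-5 the outputs split (-720 vs 120).
original: val becomes -120; next ((((val * -4) - (-c)) >= (val - val)) && ((val + val) < (c - a))) evaluates to true; next val becomes 720; next final value -720
revised: val becomes -120; next (!((((val * -4) - (-c)) >= (val - val)) && ((val + val) < (c - a)))) evaluates to false; next b becomes 120; next final value 120
verdict: not equivalent; witness: a=-6, b=0, c=-5


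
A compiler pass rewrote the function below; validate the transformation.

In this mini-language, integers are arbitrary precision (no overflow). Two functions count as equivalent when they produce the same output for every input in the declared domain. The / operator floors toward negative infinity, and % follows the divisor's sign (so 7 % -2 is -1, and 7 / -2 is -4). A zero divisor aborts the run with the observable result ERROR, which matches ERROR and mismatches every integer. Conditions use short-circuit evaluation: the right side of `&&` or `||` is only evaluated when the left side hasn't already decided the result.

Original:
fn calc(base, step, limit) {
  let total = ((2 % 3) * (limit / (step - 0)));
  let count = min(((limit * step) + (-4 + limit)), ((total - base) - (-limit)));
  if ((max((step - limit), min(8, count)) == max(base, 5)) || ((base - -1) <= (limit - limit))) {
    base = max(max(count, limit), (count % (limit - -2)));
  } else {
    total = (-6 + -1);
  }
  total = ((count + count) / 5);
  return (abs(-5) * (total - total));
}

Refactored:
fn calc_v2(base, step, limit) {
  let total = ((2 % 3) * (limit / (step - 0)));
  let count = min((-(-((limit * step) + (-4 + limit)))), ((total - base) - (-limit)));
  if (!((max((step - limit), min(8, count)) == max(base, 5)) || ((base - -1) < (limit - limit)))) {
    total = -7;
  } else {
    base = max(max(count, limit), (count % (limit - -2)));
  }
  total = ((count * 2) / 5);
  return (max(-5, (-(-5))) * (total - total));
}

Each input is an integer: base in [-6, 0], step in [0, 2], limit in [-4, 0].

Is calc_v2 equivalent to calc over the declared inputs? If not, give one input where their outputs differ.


There is a counterexample at base=-1, step=1, limit=-2: ERROR on one side, 0 on the other.
calc: total = -4; count = -8; ((max((step - limit), min(8, count)) == max(base, 5)) || ((base - -1) <= (limit - limit))) -> true; division by zero -> ERROR
calc_v2: total = -4; count = -8; (!((max((step - limit), min(8, count)) == max(base, 5)) || ((base - -1) < (limit - limit)))) -> true; total = -7; total = -4; return 0
verdict: not equivalent; witness: base=-1, step=1, limit=-2


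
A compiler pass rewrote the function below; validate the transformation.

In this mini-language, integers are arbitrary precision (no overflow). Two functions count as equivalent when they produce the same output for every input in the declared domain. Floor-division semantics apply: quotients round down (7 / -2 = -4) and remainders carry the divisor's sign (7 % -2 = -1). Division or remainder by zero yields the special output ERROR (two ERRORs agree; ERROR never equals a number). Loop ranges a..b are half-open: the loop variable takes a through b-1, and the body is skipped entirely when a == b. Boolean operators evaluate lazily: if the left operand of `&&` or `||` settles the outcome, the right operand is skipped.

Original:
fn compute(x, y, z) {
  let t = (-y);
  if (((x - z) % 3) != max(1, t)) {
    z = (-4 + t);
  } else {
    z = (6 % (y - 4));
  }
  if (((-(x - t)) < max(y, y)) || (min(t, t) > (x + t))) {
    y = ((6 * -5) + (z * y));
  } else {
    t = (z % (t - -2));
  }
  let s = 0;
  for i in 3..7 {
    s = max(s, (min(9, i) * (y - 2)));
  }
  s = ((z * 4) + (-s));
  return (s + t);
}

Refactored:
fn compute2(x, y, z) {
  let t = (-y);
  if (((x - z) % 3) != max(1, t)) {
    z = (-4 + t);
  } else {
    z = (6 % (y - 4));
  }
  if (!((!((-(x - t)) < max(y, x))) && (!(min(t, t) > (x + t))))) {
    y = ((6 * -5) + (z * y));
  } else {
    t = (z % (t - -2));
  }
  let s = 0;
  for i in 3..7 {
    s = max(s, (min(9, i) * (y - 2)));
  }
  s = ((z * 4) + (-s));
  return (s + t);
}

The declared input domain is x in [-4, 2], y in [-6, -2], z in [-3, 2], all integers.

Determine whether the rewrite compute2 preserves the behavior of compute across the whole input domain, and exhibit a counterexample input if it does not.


Consider the input x=2, y=-3, z=-3.
compute: t=3, then (((x - z) % 3) != max(1, t)) is true, then z=-1, then (((-(x - t)) < max(y, y)) || (min(t, t) > (x + t))) is false, then t=4, then s=0, then (i=3), then s=0, then (i=4), then s=0, then (i=5), then s=0, then (i=6), then s=0, then s=-4, then returns 0
compute2: t=3, then (((x - z) % 3) != max(1, t)) is true, then z=-1, then (!((!((-(x - t)) < max(y, x))) && (!(min(t, t) > (x + t))))) is true, then y=-27, then s=0, then (i=3), then s=0, then (i=4), then s=0, then (i=5), then s=0, then (i=6), then s=0, then s=-4, then returns -1
0 != -1, so the rewrite changes behavior.
verdict: not equivalent; witness: x=2, y=-3, z=-3


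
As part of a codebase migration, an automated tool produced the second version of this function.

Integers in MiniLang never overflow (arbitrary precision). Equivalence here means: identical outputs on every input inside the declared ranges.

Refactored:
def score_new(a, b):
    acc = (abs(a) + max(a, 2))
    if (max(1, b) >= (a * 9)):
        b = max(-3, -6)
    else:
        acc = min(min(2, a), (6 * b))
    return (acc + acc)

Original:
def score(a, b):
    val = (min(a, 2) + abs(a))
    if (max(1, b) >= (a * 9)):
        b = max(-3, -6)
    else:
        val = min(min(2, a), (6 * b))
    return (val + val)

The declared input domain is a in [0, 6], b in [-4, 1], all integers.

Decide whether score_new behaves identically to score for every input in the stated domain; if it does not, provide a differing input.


Input a=0, b=-4: 0 from score versus 4 from score_new.
verdict: not equivalent; witness: a=0, b=-4


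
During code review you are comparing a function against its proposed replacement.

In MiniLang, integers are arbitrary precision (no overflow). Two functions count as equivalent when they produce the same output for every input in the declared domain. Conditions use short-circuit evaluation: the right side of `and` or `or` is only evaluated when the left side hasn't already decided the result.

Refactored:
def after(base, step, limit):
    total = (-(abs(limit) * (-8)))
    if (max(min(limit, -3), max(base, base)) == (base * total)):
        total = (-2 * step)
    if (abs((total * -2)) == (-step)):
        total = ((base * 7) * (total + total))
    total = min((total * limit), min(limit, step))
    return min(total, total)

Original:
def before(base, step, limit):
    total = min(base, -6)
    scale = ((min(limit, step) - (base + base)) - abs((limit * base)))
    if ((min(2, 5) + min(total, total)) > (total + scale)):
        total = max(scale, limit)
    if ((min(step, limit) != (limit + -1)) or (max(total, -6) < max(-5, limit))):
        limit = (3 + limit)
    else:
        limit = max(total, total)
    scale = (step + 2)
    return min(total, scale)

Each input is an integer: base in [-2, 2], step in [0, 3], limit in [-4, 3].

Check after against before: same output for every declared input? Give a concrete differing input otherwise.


Input base=-2, step=0, limit=-4: -4 from before versus -128 from after.
verdict: not equivalent; witness: base=-2, step=0, limit=-4


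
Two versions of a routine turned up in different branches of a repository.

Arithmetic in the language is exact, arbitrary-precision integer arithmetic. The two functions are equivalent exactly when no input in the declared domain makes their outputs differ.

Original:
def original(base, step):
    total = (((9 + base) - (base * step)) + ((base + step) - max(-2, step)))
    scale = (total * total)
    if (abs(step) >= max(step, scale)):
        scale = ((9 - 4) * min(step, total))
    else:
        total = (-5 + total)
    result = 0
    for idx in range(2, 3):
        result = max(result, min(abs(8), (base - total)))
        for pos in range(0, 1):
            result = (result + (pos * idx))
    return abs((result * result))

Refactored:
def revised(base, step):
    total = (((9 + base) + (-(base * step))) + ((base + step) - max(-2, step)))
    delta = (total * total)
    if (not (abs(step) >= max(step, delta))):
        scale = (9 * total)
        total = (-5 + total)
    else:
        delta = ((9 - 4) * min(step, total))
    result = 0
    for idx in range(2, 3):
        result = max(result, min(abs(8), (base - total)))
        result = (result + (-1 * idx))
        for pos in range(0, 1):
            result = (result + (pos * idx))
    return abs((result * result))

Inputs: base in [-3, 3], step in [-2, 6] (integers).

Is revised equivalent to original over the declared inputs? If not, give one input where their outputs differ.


Not equivalent: base=-3, step=-2 separates them (25 vs 9).
original: total=-3, then scale=9, then (abs(step) >= max(step, scale)) is false, then total=-8, then result=0, then (idx=2), then result=5, then (pos=0), then result=5, then returns 25
revised: total=-3, then delta=9, then (not (abs(step) >= max(step, delta))) is true, then scale=-27, then total=-8, then result=0, then (idx=2), then result=5, then result=3, then (pos=0), then result=3, then returns 9
verdict: not equivalent; witness: base=-3, step=-2


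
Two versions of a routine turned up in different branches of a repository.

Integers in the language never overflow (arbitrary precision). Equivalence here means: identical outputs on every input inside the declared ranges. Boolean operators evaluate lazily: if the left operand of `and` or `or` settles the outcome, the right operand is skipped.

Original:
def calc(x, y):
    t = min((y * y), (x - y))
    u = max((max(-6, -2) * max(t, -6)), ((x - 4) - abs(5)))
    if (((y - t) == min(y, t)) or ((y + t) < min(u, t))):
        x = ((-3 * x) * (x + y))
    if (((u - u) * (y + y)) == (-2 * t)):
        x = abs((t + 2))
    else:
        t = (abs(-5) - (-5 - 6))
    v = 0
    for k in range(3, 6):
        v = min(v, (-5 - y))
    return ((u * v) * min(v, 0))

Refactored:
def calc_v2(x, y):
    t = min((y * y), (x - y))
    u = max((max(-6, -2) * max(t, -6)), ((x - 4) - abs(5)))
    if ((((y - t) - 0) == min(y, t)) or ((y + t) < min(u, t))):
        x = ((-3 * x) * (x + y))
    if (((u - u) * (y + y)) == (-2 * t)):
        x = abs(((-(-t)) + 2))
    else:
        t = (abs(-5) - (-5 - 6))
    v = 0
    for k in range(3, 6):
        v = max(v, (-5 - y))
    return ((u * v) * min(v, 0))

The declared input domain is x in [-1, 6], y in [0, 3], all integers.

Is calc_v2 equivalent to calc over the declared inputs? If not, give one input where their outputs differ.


Input x=-1, y=0: 50 from calc versus 0 from calc_v2.
verdict: not equivalent; witness: x=-1, y=0


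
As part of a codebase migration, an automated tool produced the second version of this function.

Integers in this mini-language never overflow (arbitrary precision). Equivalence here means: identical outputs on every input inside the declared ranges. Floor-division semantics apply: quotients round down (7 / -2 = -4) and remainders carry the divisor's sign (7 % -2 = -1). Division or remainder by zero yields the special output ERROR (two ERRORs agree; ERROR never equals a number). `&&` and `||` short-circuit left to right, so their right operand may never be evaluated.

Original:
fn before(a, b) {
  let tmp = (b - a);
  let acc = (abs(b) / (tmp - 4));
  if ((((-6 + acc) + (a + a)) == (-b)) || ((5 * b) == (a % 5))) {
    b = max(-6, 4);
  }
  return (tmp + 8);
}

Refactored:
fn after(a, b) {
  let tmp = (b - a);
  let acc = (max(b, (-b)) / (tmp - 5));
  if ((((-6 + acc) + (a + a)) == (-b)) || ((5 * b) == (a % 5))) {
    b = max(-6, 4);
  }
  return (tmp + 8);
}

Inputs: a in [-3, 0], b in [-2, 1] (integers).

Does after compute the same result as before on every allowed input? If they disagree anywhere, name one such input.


a=-3, b=1 yields ERROR from before but 12 from after.
verdict: not equivalent; witness: a=-3, b=1


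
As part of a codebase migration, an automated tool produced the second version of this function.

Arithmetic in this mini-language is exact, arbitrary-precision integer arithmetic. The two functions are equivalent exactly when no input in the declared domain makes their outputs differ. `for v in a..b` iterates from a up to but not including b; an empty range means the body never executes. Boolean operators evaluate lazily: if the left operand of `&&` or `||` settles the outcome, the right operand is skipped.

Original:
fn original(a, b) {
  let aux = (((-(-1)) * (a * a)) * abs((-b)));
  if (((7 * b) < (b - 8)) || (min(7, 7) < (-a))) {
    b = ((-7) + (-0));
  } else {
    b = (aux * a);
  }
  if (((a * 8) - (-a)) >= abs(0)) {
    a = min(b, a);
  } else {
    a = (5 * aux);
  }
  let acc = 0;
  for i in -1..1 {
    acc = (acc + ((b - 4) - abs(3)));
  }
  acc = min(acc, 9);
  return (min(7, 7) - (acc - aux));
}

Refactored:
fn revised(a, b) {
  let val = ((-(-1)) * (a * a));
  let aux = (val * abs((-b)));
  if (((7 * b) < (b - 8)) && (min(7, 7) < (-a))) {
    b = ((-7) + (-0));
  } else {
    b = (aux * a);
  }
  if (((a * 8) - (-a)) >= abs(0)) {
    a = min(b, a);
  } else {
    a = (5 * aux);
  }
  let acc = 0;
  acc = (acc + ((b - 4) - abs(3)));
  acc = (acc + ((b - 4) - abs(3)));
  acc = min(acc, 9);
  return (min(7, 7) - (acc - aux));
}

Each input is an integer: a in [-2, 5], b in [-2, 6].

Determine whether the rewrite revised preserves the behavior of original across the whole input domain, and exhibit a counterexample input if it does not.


The rewrite breaks on a=-2, b=-2, where the results are 43 and 61.
original: aux becomes 8; next (((7 * b) < (b - 8)) || (min(7, 7) < (-a))) evaluates to true; next b becomes -7; next (((a * 8) - (-a)) >= abs(0)) evaluates to false; next a becomes 40; next acc becomes 0; next at i=-1:; next acc becomes -14; next at i=0:; next acc becomes -28; next acc becomes -28; next final value 43
revised: val becomes 4; next aux becomes 8; next (((7 * b) < (b - 8)) && (min(7, 7) < (-a))) evaluates to false; next b becomes -16; next (((a * 8) - (-a)) >= abs(0)) evaluates to false; next a becomes 40; next acc becomes 0; next acc becomes -23; next acc becomes -46; next acc becomes -46; next final value 61
verdict: not equivalent; witness: a=-2, b=-2


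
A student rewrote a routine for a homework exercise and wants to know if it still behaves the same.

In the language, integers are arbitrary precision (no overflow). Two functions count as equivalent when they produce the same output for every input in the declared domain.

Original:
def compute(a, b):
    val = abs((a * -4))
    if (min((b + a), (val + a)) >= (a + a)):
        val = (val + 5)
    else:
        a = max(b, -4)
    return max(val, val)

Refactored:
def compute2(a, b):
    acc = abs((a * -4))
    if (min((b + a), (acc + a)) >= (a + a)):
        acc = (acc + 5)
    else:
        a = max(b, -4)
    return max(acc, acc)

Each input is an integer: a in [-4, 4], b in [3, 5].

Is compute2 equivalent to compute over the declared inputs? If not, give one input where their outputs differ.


Comparing the listings, the differences include: local variable names differ.
Spot check at a=0, b=5 — compute: val=0, then (min((b + a), (val + a)) >= (a + a)) is true, then val=5, then returns 5. compute2: acc=0, then (min((b + a), (acc + a)) >= (a + a)) is true, then acc=5, then returns 5. Both give 5.
An exhaustive pass over the 27 declared inputs shows identical outputs.
verdict: equivalent


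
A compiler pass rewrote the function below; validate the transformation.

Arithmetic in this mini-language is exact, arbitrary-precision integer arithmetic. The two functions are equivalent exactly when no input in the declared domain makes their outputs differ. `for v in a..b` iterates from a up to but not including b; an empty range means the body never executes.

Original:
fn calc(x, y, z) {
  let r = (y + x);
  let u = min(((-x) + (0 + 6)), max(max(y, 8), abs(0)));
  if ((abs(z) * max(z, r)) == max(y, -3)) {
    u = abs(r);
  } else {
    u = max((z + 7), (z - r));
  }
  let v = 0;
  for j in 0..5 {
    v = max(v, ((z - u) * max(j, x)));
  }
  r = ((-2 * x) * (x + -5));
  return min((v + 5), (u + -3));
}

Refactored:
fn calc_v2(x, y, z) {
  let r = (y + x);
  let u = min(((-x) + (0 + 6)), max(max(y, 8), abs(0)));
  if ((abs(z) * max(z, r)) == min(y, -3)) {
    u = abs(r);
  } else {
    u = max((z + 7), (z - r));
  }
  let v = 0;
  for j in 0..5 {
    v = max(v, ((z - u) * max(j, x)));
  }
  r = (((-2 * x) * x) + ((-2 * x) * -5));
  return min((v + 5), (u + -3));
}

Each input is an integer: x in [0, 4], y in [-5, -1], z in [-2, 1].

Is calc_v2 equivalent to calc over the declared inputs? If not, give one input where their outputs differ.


x=0, y=-4, z=-2 yields 2 from calc but 1 from calc_v2.
verdict: not equivalent; witness: x=0, y=-4, z=-2


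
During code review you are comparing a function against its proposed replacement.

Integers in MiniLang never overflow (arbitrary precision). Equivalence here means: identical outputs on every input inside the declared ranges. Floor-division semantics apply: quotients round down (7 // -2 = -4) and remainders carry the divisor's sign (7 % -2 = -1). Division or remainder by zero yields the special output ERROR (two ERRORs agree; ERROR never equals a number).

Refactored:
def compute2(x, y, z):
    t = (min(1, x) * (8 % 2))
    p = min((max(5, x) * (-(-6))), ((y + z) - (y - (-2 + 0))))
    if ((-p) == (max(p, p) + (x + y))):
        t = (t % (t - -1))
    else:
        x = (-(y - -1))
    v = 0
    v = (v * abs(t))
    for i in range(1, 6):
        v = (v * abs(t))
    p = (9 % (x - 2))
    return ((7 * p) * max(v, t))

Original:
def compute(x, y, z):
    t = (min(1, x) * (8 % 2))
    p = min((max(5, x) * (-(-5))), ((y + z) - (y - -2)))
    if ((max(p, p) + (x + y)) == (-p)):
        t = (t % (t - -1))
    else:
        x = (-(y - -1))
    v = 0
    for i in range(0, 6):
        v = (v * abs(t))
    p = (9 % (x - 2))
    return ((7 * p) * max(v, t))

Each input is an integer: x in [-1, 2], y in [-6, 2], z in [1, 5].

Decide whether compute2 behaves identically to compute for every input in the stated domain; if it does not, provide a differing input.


Although `-5` became `-6`, no input in the stated domain can expose it.
Tracing x=1, y=2, z=2: compute: t becomes 0; next p becomes 0; next ((max(p, p) + (x + y)) == (-p)) evaluates to false; next x becomes -3; next v becomes 0; next at i=0:; next v becomes 0; next at i=1:; next v becomes 0; next at i=2:; next v becomes 0; next at i=3:; next v becomes 0; next at i=4:; next v becomes 0; next at i=5:; next v becomes 0; next p becomes -1; next final value 0 | compute2: t becomes 0; next p becomes 0; next ((-p) == (max(p, p) + (x + y))) evaluates to false; next x becomes -3; next v becomes 0; next v becomes 0; next at i=1:; next v becomes 0; next at i=2:; next v becomes 0; next at i=3:; next v becomes 0; next at i=4:; next v becomes 0; next at i=5:; next v becomes 0; next p becomes -1; next final value 0 — matching result 0.
Across all 180 domain points the two functions coincide.
verdict: equivalent


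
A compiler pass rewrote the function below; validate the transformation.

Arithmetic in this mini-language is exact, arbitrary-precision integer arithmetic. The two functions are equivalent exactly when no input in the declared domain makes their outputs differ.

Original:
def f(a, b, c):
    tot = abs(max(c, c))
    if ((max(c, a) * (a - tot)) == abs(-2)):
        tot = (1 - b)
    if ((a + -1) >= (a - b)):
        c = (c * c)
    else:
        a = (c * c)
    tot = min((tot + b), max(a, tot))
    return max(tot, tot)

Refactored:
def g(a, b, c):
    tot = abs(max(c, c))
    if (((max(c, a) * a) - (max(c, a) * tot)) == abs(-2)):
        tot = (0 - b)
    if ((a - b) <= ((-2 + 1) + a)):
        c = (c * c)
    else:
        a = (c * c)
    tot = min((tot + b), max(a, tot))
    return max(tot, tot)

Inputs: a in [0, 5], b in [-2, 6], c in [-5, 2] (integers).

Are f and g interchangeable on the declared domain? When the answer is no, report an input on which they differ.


These are not equivalent — on a=2, b=-2, c=-1 the outputs split (1 vs 0).
f: tot becomes 1; next ((max(c, a) * (a - tot)) == abs(-2)) evaluates to true; next tot becomes 3; next ((a + -1) >= (a - b)) evaluates to false; next a becomes 1; next tot becomes 1; next final value 1
g: tot becomes 1; next (((max(c, a) * a) - (max(c, a) * tot)) == abs(-2)) evaluates to true; next tot becomes 2; next ((a - b) <= ((-2 + 1) + a)) evaluates to false; next a becomes 1; next tot becomes 0; next final value 0
verdict: not equivalent; witness: a=2, b=-2, c=-1


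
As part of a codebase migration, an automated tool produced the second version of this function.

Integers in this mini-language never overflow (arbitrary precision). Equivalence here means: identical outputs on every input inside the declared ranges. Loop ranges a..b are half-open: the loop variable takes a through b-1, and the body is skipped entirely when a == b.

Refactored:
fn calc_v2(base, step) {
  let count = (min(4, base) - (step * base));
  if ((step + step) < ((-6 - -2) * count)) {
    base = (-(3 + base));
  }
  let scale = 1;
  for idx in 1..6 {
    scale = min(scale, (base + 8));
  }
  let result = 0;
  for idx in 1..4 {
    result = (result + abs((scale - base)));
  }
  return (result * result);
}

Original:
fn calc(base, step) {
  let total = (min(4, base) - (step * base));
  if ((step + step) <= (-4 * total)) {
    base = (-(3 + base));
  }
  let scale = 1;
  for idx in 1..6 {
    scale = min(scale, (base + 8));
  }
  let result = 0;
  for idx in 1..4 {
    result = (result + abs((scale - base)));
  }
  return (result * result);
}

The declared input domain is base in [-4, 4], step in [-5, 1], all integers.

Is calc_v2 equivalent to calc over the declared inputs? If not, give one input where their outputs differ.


Run the pair on base=0, step=0.
calc: total = 0; ((step + step) <= (-4 * total)) -> true; base = -3; scale = 1; [idx=1]; scale = 1; [idx=2]; scale = 1; [idx=3]; scale = 1; [idx=4]; scale = 1; [idx=5]; scale = 1; result = 0; [idx=1]; result = 4; [idx=2]; result = 8; [idx=3]; result = 12; return 144
calc_v2: count = 0; ((step + step) < ((-6 - -2) * count)) -> false; scale = 1; [idx=1]; scale = 1; [idx=2]; scale = 1; [idx=3]; scale = 1; [idx=4]; scale = 1; [idx=5]; scale = 1; result = 0; [idx=1]; result = 1; [idx=2]; result = 2; [idx=3]; result = 3; return 9
144 and 9 differ, so these are not the same function on this domain.
verdict: not equivalent; witness: base=0, step=0


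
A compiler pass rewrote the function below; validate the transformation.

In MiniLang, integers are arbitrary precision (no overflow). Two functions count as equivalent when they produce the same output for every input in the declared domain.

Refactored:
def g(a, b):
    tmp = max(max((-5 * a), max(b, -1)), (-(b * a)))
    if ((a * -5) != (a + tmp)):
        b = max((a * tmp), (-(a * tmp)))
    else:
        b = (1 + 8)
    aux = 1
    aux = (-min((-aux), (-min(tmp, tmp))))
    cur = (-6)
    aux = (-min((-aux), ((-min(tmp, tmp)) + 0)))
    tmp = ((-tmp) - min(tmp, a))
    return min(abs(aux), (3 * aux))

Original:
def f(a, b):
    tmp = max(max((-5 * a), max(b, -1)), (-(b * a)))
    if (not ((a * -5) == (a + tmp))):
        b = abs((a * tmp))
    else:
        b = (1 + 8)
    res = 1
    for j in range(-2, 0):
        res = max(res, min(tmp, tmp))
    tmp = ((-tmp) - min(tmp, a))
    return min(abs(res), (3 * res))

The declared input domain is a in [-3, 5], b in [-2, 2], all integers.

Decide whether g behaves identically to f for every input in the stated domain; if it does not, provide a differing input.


Side by side, the visible changes include: statement counts differ; also boolean connective usage differs; also constant usage differs; also local variable names differ; also arithmetic usage differs; also loop structure differs; also comparison usage differs; also min/max/abs usage differs.
Spot check at a=2, b=1 — f: tmp := 1 | (not ((a * -5) == (a + tmp))): true | b := 2 | res := 1 | iter j=-2: | res := 1 | iter j=-1: | res := 1 | tmp := -2 | result 1. g: tmp := 1 | ((a * -5) != (a + tmp)): true | b := 2 | aux := 1 | aux := 1 | cur := -6 | aux := 1 | tmp := -2 | result 1. Both give 1.
Checked all 45 inputs in the declared domain: the outputs agree on every one.
verdict: equivalent
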